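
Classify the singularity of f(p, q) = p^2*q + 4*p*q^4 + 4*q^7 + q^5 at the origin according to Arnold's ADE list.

The Hessian of f at 0 has rank 0. Corank 2; j^3 = p^2*q has shape L^2 M (L != M), so D-series; mu = 6 gives D_6.

D_6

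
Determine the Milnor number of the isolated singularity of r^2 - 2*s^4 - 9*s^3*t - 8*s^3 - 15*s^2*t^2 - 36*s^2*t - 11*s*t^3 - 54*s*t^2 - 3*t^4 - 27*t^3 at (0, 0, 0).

7

The Hessian of f at 0 has rank 1. Corank 2; j^3 = -(2*s + 3*t)^3 is a perfect cube, so E-series; the 4-jet and mu = 7 give E_7.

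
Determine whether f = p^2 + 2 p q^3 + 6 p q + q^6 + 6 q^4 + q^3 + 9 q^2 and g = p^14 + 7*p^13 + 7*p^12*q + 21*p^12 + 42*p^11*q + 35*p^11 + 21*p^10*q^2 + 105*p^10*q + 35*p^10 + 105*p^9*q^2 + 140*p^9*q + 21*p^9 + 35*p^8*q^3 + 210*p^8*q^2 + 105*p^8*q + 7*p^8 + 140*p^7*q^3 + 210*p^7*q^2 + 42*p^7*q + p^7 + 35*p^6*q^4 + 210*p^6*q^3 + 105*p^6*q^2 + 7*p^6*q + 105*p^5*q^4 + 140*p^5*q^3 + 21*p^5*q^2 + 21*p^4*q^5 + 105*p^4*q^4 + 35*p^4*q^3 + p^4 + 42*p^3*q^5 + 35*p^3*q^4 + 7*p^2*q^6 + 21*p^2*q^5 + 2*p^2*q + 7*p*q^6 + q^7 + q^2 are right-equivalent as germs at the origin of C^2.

The Hessian of f at 0 has rank 1. Corank 1: A-series; mu = 2 gives A_2. The Hessian of g at 0 has rank 1. Corank 1: A-series; mu = 6 gives A_6. f is A_2 but g is A_6, hence not right-equivalent.

No.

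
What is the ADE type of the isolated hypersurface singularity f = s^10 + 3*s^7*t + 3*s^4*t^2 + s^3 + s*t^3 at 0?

E_{7}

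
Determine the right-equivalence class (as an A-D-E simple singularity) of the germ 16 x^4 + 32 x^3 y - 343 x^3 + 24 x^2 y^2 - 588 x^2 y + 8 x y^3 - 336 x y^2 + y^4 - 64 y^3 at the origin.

E_6

The Hessian of f at 0 is [[0, 0], [0, 0]] with rank 0, so corank 2. A Groebner basis of the Jacobian ideal J(f) in C{x,y} is {y^4, x*y^2 + 23*y^3/42, x^2 + 8*x*y/7 + 16*y^2/49}; counting standard monomials gives mu = 6. Corank 2; j^3 = -(7*x + 4*y)^3 is a perfect cube, so E-series; the 4-jet and mu = 6 give E_6.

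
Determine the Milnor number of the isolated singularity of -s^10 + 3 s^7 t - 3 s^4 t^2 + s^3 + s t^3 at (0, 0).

The Hessian of f at 0 is [[0, 0], [0, 0]] with rank 0, so corank 2. A Groebner basis of the Jacobian ideal J(f) in C{s,t} is {s^3, s*t^2, 3*s^2 + t^3}; counting standard monomials gives mu = 7. Corank 2; j^3 = s^3 is a perfect cube, so E-series; the 4-jet and mu = 7 give E_7.

7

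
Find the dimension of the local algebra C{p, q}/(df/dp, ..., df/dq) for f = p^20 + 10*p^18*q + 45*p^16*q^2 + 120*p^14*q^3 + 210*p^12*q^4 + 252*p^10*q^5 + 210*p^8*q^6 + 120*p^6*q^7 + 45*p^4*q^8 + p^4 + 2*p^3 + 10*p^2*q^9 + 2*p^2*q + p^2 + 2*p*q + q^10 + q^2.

9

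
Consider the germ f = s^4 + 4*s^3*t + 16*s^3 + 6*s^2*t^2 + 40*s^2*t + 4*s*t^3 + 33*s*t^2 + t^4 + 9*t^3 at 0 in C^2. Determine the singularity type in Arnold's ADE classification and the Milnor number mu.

Type D5, Milnor number mu = 5.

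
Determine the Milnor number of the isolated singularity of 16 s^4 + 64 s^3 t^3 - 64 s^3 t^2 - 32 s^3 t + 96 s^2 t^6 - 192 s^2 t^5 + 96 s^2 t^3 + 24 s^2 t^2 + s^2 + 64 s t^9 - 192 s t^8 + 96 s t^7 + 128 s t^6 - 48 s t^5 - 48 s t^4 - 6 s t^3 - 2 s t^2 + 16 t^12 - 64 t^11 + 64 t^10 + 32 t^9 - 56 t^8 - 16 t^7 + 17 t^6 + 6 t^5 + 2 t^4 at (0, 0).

The Hessian of f at 0 has rank 1. Corank 1: A-series; mu = 3 gives A_3.

3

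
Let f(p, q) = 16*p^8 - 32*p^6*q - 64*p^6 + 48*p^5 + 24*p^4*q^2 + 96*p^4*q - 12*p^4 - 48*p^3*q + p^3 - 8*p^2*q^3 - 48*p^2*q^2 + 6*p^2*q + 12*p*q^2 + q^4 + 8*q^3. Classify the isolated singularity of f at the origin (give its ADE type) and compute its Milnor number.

Type E_6, Milnor number mu = 6.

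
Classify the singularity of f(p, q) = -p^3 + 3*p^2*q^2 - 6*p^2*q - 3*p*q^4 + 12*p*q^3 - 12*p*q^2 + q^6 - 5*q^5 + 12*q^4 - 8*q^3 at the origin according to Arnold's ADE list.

E_{8}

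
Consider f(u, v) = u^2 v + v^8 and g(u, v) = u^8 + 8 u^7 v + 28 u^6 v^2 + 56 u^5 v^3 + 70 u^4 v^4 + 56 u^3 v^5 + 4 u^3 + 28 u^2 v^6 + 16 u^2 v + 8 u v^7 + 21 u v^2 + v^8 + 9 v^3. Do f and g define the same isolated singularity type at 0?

The Hessian of f at 0 is [[0, 0], [0, 0]] with rank 0, so corank 2. A Groebner basis of the Jacobian ideal J(f) in C{u,v} is {u^2/8 + v^7, u^3, u*v}; counting standard monomials gives mu = 9. Corank 2; j^3 = u^2*v has shape L^2 M (L != M), so D-series; mu = 9 gives D_9. The Hessian of g at 0 is [[0, 0], [0, 0]] with rank 0, so corank 2. A Groebner basis of the Jacobian ideal J(g) in C{u,v} is {-32*u*v + v^7 - 48*v^2, u*v^2 + 3*v^3/2, u^2 + 5*u*v/2 + 3*v^2/2}; counting standard monomials gives mu = 9. Corank 2; j^3 = (u + v)*(2*u + 3*v)^2 has shape L^2 M (L != M), so D-series; mu = 9 gives D_9. Both have type D_9, hence right-equivalent.

Yes.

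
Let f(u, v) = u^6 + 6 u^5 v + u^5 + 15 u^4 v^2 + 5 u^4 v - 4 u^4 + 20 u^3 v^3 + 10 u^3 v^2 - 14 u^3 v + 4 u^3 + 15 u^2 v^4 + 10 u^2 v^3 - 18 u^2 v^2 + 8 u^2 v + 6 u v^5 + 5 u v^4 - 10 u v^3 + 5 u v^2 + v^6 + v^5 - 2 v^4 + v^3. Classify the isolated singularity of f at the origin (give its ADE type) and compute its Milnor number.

Type D_7, Milnor number mu = 7.

The Hessian of f at 0 has rank 0. Corank 2; j^3 = (u + v)*(2*u + v)^2 has shape L^2 M (L != M), so D-series; mu = 7 gives D_7.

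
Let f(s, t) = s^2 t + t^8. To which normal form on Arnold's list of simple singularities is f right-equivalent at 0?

D_{9}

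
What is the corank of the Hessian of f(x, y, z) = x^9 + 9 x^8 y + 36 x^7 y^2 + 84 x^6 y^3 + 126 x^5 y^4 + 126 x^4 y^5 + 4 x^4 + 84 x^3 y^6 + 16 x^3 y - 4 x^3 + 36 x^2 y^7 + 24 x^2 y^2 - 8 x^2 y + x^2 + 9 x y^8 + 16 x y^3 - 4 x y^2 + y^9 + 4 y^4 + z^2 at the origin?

1

The Hessian at 0 is [[2, 0, 0], [0, 0, 0], [0, 0, 2]] of rank 2; hence corank 1.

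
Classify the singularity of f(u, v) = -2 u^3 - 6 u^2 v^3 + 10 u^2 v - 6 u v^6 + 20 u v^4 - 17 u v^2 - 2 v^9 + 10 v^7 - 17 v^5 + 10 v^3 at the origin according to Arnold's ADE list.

The Hessian of f at 0 has rank 0. Corank 2; j^3 = -(u - 2*v)*(2*u^2 - 6*u*v + 5*v^2) splits into three distinct lines over C (the quadratic factor has nonzero discriminant), so D_4.

D4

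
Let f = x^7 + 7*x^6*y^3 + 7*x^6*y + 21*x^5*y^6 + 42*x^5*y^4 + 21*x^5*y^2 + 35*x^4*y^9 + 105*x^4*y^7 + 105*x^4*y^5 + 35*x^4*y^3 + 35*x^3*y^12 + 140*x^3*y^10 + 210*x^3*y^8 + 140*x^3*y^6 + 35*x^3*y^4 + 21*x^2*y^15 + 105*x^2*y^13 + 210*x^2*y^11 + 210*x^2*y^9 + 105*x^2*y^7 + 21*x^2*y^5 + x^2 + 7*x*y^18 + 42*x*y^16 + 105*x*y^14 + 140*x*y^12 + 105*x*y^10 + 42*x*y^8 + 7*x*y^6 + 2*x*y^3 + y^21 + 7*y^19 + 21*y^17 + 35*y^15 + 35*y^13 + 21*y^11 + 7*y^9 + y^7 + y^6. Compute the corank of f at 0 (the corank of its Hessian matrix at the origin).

1

Hessian at 0 has rank 1.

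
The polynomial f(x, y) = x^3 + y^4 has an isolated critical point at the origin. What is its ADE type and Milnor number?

Type E6, Milnor number mu = 6.

The Hessian of f at 0 has rank 0. Corank 2; j^3 = x^3 is a perfect cube, so E-series; the 4-jet and mu = 6 give E_6.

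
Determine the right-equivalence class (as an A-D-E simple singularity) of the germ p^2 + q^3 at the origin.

The Hessian of f at 0 is [[2, 0], [0, 0]] with rank 1, so corank 1. A Groebner basis of the Jacobian ideal J(f) in C{p,q} is {q^2, p}; counting standard monomials gives mu = 2. Corank 1: A-series; mu = 2 gives A_2.

A_{2}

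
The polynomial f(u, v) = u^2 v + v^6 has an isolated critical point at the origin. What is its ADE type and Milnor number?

The Hessian of f at 0 has rank 0. Corank 2; j^3 = u^2*v has shape L^2 M (L != M), so D-series; mu = 7 gives D_7.

Type D7, Milnor number mu = 7.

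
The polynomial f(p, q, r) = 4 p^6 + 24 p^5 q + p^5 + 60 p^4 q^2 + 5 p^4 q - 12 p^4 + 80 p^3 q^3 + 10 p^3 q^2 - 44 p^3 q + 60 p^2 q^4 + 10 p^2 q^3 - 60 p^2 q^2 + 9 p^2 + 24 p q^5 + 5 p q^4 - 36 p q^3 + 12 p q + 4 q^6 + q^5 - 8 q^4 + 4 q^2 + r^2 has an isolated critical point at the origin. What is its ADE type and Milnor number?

The Hessian of f at 0 has rank 2. Corank 1: A-series; mu = 4 gives A_4.

Type A_{4}, Milnor number mu = 4.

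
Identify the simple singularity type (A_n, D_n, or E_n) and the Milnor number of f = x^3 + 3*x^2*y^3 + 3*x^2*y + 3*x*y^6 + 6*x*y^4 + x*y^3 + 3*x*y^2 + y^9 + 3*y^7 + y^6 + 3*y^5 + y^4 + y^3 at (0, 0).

Type E_7, Milnor number mu = 7.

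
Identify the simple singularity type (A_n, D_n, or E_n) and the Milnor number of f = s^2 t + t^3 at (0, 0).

The Hessian of f at 0 is [[0, 0], [0, 0]] with rank 0, so corank 2. A Groebner basis of the Jacobian ideal J(f) in C{s,t} is {t^3, s^2 + 3*t^2, s*t}; counting standard monomials gives mu = 4. Corank 2; j^3 = t*(s^2 + t^2) splits into three distinct lines over C (the quadratic factor has nonzero discriminant), so D_4.

Type D_{4}, Milnor number mu = 4.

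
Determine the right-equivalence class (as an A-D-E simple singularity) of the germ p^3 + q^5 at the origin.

E_{8}

The Hessian of f at 0 is [[0, 0], [0, 0]] with rank 0, so corank 2. A Groebner basis of the Jacobian ideal J(f) in C{p,q} is {q^4, p^2}; counting standard monomials gives mu = 8. Corank 2; j^3 = p^3 is a perfect cube, so E-series; the 5-jet and mu = 8 give E_8.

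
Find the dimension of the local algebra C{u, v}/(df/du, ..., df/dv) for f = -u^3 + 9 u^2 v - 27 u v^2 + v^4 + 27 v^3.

The Hessian of f at 0 has rank 0. Corank 2; j^3 = -(u - 3*v)^3 is a perfect cube, so E-series; the 4-jet and mu = 6 give E_6.

6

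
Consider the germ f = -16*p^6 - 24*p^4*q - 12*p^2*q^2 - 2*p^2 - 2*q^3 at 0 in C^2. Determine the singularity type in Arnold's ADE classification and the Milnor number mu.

Type A_{2}, Milnor number mu = 2.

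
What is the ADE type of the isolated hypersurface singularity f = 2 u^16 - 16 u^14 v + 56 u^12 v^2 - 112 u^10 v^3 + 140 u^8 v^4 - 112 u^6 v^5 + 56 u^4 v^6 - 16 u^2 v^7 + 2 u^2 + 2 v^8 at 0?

A_{7}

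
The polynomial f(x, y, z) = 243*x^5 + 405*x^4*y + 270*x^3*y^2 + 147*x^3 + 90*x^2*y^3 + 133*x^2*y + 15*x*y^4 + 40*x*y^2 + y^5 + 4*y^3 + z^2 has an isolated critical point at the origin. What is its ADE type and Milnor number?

The Hessian of f at 0 is [[0, 0, 0], [0, 0, 0], [0, 0, 2]] with rank 1, so corank 2. A Groebner basis of the Jacobian ideal J(f) in C{x,y,z} is {-16807*x*y/15 + y^4 - 4802*y^2/15, x*y^2 + 2*y^3/7, x^2 + 13*x*y/21 + 2*y^2/21, z}; counting standard monomials gives mu = 6. Corank 2; j^3 = (3*x + y)*(7*x + 2*y)^2 has shape L^2 M (L != M), so D-series; mu = 6 gives D_6.

Type D_{6}, Milnor number mu = 6.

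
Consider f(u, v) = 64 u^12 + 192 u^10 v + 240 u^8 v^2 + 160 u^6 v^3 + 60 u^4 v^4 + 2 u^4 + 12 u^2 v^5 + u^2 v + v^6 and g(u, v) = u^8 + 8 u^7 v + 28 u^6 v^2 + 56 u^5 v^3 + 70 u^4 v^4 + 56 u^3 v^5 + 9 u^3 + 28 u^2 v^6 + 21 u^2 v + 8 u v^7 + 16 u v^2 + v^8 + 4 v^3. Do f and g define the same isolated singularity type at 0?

No.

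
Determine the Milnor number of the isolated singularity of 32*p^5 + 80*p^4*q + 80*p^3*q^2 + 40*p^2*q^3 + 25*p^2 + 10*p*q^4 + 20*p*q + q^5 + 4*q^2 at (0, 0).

4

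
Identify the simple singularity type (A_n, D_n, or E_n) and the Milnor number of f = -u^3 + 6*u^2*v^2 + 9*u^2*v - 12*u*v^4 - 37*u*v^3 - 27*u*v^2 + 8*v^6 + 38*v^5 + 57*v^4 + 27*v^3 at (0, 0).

Type E7, Milnor number mu = 7.

The Hessian of f at 0 has rank 0. Corank 2; j^3 = -(u - 3*v)^3 is a perfect cube, so E-series; the 4-jet and mu = 7 give E_7.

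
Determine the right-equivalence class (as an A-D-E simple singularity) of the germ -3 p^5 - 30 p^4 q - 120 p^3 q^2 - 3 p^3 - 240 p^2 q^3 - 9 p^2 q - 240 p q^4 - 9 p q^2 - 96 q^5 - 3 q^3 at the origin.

The Hessian of f at 0 has rank 0. Corank 2; j^3 = -3*(p + q)^3 is a perfect cube, so E-series; the 5-jet and mu = 8 give E_8.

E_8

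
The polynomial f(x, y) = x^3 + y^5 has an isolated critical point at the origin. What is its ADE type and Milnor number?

Type E_8, Milnor number mu = 8.

The Hessian of f at 0 has rank 0. Corank 2; j^3 = x^3 is a perfect cube, so E-series; the 5-jet and mu = 8 give E_8.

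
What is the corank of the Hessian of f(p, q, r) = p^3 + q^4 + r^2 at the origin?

2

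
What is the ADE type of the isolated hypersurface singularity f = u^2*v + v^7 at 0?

The Hessian of f at 0 is [[0, 0], [0, 0]] with rank 0, so corank 2. A Groebner basis of the Jacobian ideal J(f) in C{u,v} is {u^2/7 + v^6, u^3, u*v}; counting standard monomials gives mu = 8. Corank 2; j^3 = u^2*v has shape L^2 M (L != M), so D-series; mu = 8 gives D_8.

D8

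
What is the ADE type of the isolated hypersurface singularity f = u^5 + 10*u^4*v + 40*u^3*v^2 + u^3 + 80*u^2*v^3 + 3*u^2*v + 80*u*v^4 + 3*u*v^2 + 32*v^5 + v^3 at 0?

E_8

The Hessian of f at 0 has rank 0. Corank 2; j^3 = (u + v)^3 is a perfect cube, so E-series; the 5-jet and mu = 8 give E_8.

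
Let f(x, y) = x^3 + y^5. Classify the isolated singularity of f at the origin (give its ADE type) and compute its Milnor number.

Type E8, Milnor number mu = 8.

The Hessian of f at 0 is [[0, 0], [0, 0]] with rank 0, so corank 2. A Groebner basis of the Jacobian ideal J(f) in C{x,y} is {y^4, x^2}; counting standard monomials gives mu = 8. Corank 2; j^3 = x^3 is a perfect cube, so E-series; the 5-jet and mu = 8 give E_8.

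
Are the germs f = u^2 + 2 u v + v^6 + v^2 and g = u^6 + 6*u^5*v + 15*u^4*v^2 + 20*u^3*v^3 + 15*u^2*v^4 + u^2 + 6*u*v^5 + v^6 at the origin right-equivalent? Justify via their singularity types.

Yes.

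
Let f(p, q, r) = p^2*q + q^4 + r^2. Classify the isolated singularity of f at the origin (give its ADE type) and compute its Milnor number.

Type D_5, Milnor number mu = 5.

The Hessian of f at 0 has rank 1. Corank 2; j^3 = p^2*q has shape L^2 M (L != M), so D-series; mu = 5 gives D_5.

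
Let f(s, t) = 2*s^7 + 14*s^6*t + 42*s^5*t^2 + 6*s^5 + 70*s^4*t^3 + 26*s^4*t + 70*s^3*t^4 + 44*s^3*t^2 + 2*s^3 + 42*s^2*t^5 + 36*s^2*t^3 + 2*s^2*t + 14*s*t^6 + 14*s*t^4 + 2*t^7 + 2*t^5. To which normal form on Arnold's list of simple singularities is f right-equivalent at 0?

The Hessian of f at 0 is [[0, 0], [0, 0]] with rank 0, so corank 2. A Groebner basis of the Jacobian ideal J(f) in C{s,t} is {-s*t/4 + t^4, s*t^2, s^2 + 5*s*t/4}; counting standard monomials gives mu = 6. Corank 2; j^3 = 2*s^2*(s + t) has shape L^2 M (L != M), so D-series; mu = 6 gives D_6.

D6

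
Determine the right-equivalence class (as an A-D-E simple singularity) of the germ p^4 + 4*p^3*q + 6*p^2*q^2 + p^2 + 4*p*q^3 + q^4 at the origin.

The Hessian of f at 0 is [[2, 0], [0, 0]] with rank 1, so corank 1. A Groebner basis of the Jacobian ideal J(f) in C{p,q} is {q^3, p}; counting standard monomials gives mu = 3. Corank 1: A-series; mu = 3 gives A_3.

A_{3}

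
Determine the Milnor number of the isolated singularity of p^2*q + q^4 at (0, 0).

The Hessian of f at 0 is [[0, 0], [0, 0]] with rank 0, so corank 2. A Groebner basis of the Jacobian ideal J(f) in C{p,q} is {p^3, p^2/4 + q^3, p*q}; counting standard monomials gives mu = 5. Corank 2; j^3 = p^2*q has shape L^2 M (L != M), so D-series; mu = 5 gives D_5.

5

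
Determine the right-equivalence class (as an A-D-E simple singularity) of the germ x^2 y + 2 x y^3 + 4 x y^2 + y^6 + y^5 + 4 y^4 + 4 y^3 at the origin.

D7

The Hessian of f at 0 has rank 0. Corank 2; j^3 = y*(x + 2*y)^2 has shape L^2 M (L != M), so D-series; mu = 7 gives D_7.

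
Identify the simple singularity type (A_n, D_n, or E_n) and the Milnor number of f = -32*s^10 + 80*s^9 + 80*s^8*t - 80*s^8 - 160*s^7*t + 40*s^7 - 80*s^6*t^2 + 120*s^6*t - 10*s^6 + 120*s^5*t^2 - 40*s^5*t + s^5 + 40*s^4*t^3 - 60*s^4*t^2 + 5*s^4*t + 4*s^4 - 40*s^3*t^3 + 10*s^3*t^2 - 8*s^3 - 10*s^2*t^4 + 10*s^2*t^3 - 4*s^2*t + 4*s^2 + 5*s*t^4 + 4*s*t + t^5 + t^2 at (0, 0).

Type A_{4}, Milnor number mu = 4.

The Hessian of f at 0 has rank 1. Corank 1: A-series; mu = 4 gives A_4.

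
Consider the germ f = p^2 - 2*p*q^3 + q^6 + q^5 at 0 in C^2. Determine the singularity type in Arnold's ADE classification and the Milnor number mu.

The Hessian of f at 0 has rank 1. Corank 1: A-series; mu = 4 gives A_4.

Type A_{4}, Milnor number mu = 4.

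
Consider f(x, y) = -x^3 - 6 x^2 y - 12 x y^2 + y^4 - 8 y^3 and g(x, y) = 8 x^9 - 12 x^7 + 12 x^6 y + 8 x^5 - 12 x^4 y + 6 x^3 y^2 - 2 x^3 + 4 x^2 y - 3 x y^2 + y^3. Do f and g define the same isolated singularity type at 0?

No.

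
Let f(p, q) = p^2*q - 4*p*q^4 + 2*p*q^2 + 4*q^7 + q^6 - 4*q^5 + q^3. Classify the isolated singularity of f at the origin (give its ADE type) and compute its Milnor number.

The Hessian of f at 0 is [[0, 0], [0, 0]] with rank 0, so corank 2. A Groebner basis of the Jacobian ideal J(f) in C{p,q} is {-p*q/2 + q^4 - q^2/2, p^3 + p^2 + 2*p*q + q^3 + q^2, p^2*q - 2*p^2/3 - 4*p*q/3 - q^3 - 2*q^2/3, p^2/3 + p*q^2 + 2*p*q/3 + q^3 + q^2/3}; counting standard monomials gives mu = 7. Corank 2; j^3 = q*(p + q)^2 has shape L^2 M (L != M), so D-series; mu = 7 gives D_7.

Type D7, Milnor number mu = 7.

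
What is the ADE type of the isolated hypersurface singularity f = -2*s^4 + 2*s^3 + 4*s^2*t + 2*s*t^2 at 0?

The Hessian of f at 0 has rank 0. Corank 2; j^3 = 2*s*(s + t)^2 has shape L^2 M (L != M), so D-series; mu = 5 gives D_5.

D_5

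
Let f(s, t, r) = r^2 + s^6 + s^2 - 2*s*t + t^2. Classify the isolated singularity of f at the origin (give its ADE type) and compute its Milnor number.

Type A_5, Milnor number mu = 5.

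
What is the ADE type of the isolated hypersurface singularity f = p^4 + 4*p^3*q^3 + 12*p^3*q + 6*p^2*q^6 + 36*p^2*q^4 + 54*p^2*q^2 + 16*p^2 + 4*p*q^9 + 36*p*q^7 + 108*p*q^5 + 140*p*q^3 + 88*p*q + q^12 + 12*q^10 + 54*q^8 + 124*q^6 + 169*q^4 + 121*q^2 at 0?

A3

The Hessian of f at 0 is [[32, 88], [88, 242]] with rank 1, so corank 1. A Groebner basis of the Jacobian ideal J(f) in C{p,q} is {q^3, p + 11*q/4}; counting standard monomials gives mu = 3. Corank 1: A-series; mu = 3 gives A_3.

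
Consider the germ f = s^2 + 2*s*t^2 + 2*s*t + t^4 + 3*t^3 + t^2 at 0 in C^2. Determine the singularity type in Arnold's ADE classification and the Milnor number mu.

Type A_{2}, Milnor number mu = 2.

The Hessian of f at 0 has rank 1. Corank 1: A-series; mu = 2 gives A_2.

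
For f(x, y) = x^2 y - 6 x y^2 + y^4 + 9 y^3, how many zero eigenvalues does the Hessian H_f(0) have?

Hessian at 0 has rank 0.

2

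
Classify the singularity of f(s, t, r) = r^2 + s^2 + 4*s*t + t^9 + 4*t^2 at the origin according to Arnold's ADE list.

A_8

The Hessian of f at 0 has rank 2. Corank 1: A-series; mu = 8 gives A_8.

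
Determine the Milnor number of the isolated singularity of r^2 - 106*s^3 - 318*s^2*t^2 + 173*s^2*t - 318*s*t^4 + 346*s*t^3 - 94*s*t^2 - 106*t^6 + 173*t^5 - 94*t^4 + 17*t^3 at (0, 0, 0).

The Hessian of f at 0 is [[0, 0, 0], [0, 0, 0], [0, 0, 2]] with rank 1, so corank 2. A Groebner basis of the Jacobian ideal J(f) in C{s,t,r} is {t^3, s^2 - 13*t^2/37, s*t - 22*t^2/37, r}; counting standard monomials gives mu = 4. Corank 2; j^3 = -(2*s - t)*(53*s^2 - 60*s*t + 17*t^2) splits into three distinct lines over C (the quadratic factor has nonzero discriminant), so D_4.

4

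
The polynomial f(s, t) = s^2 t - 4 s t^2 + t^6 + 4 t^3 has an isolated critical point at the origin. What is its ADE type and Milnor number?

Type D7, Milnor number mu = 7.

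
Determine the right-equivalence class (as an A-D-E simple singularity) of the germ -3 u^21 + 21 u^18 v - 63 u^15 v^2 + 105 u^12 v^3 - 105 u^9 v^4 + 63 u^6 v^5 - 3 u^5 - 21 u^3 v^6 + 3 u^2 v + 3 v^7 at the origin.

D_{8}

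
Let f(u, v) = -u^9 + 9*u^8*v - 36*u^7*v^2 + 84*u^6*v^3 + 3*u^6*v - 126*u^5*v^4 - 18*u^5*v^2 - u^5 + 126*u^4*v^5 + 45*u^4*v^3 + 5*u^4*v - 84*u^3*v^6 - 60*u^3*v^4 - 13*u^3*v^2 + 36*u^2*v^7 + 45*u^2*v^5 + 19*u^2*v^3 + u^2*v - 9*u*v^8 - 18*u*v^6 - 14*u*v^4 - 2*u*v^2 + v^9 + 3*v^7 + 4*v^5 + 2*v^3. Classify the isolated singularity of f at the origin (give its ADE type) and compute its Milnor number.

The Hessian of f at 0 is [[0, 0], [0, 0]] with rank 0, so corank 2. A Groebner basis of the Jacobian ideal J(f) in C{u,v} is {v^3, u^2 + 2*v^2, u*v - v^2}; counting standard monomials gives mu = 4. Corank 2; j^3 = v*(u^2 - 2*u*v + 2*v^2) splits into three distinct lines over C (the quadratic factor has nonzero discriminant), so D_4.

Type D_4, Milnor number mu = 4.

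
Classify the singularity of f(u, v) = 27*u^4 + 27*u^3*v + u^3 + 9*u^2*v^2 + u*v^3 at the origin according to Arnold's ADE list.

E7

The Hessian of f at 0 is [[0, 0], [0, 0]] with rank 0, so corank 2. A Groebner basis of the Jacobian ideal J(f) in C{u,v} is {u^2/3 + v^4 + v^3/9, u^3, u^2*v - u^2/9 - v^3/27, 2*u^2/3 + u*v^2 + 2*v^3/9}; counting standard monomials gives mu = 7. Corank 2; j^3 = u^3 is a perfect cube, so E-series; the 4-jet and mu = 7 give E_7.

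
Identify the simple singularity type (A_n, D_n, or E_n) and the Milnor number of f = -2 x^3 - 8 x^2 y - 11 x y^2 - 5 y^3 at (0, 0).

The Hessian of f at 0 has rank 0. Corank 2; j^3 = -(x + y)*(2*x^2 + 6*x*y + 5*y^2) splits into three distinct lines over C (the quadratic factor has nonzero discriminant), so D_4.

Type D4, Milnor number mu = 4.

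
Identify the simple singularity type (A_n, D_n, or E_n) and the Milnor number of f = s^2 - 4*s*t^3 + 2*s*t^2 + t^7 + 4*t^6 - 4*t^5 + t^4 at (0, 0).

Type A_6, Milnor number mu = 6.

The Hessian of f at 0 has rank 1. Corank 1: A-series; mu = 6 gives A_6.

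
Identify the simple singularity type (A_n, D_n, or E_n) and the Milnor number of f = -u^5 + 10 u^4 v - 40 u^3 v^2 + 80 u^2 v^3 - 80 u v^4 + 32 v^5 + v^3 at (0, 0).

Type E_8, Milnor number mu = 8.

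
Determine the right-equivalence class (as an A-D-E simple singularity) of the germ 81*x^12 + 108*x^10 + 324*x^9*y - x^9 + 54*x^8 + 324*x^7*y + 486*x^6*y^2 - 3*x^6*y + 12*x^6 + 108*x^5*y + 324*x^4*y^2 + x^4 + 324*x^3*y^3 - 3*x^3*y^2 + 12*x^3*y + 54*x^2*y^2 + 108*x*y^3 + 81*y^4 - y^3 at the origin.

E6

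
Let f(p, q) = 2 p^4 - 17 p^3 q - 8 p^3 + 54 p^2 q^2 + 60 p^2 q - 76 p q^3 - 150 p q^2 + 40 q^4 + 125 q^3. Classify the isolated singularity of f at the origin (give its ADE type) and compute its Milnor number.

The Hessian of f at 0 has rank 0. Corank 2; j^3 = -(2*p - 5*q)^3 is a perfect cube, so E-series; the 4-jet and mu = 7 give E_7.

Type E_{7}, Milnor number mu = 7.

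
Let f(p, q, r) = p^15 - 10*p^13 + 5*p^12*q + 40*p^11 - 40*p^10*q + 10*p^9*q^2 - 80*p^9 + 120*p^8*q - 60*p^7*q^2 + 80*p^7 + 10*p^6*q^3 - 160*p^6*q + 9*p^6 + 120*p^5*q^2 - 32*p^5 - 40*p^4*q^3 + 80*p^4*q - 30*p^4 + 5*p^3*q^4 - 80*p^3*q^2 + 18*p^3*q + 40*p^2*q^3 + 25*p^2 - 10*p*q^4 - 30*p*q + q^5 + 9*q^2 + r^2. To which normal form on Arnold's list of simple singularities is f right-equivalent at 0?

A4

The Hessian of f at 0 is [[50, -30, 0], [-30, 18, 0], [0, 0, 2]] with rank 2, so corank 1. A Groebner basis of the Jacobian ideal J(f) in C{p,q,r} is {-625*p/81 + q^3 + 125*q/27, p^2 - 9*q^2/25, p*q - 3*q^2/5, r}; counting standard monomials gives mu = 4. Corank 1: A-series; mu = 4 gives A_4.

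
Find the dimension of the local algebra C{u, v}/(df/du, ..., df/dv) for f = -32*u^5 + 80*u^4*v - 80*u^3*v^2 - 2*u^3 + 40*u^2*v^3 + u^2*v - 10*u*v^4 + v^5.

The Hessian of f at 0 has rank 0. Corank 2; j^3 = -u^2*(2*u - v) has shape L^2 M (L != M), so D-series; mu = 6 gives D_6.

6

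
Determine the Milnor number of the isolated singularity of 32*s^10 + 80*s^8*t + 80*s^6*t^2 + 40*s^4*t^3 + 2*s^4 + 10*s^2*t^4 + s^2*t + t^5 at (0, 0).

6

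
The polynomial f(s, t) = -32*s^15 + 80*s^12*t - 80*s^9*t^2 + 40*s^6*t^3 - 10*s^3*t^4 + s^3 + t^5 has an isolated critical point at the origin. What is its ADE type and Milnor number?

Type E_8, Milnor number mu = 8.

The Hessian of f at 0 has rank 0. Corank 2; j^3 = s^3 is a perfect cube, so E-series; the 5-jet and mu = 8 give E_8.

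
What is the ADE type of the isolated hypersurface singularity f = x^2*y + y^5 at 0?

The Hessian of f at 0 has rank 0. Corank 2; j^3 = x^2*y has shape L^2 M (L != M), so D-series; mu = 6 gives D_6.

D_{6}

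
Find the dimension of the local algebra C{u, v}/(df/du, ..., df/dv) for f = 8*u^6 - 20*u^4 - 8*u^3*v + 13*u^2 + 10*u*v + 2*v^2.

1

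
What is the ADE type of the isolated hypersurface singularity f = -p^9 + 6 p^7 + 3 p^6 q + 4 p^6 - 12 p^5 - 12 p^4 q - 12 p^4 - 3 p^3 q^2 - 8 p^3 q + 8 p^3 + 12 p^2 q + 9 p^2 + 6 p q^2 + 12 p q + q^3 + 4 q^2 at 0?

The Hessian of f at 0 has rank 1. Corank 1: A-series; mu = 2 gives A_2.

A_{2}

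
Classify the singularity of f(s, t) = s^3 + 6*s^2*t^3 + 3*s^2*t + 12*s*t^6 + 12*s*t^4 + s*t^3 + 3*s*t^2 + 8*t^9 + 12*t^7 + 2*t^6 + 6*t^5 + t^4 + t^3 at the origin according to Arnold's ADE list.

E7

The Hessian of f at 0 has rank 0. Corank 2; j^3 = (s + t)^3 is a perfect cube, so E-series; the 4-jet and mu = 7 give E_7.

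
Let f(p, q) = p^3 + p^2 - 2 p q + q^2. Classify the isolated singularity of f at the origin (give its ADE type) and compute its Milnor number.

Type A_{2}, Milnor number mu = 2.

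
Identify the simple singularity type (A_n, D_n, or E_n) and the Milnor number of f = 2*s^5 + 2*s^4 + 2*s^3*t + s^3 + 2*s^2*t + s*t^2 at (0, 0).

Type D_{6}, Milnor number mu = 6.

The Hessian of f at 0 has rank 0. Corank 2; j^3 = s*(s + t)^2 has shape L^2 M (L != M), so D-series; mu = 6 gives D_6.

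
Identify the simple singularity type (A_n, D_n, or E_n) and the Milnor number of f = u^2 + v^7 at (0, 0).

Type A_6, Milnor number mu = 6.

The Hessian of f at 0 is [[2, 0], [0, 0]] with rank 1, so corank 1. A Groebner basis of the Jacobian ideal J(f) in C{u,v} is {v^6, u}; counting standard monomials gives mu = 6. Corank 1: A-series; mu = 6 gives A_6.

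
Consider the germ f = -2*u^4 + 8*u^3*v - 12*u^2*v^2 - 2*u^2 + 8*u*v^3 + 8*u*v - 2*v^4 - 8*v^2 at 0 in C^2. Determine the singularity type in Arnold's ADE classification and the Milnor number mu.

The Hessian of f at 0 has rank 1. Corank 1: A-series; mu = 3 gives A_3.

Type A_3, Milnor number mu = 3.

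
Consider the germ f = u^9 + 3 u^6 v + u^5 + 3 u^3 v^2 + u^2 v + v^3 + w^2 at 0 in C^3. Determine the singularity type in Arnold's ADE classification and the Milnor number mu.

Type D_{4}, Milnor number mu = 4.

The Hessian of f at 0 has rank 1. Corank 2; j^3 = v*(u^2 + v^2) splits into three distinct lines over C (the quadratic factor has nonzero discriminant), so D_4.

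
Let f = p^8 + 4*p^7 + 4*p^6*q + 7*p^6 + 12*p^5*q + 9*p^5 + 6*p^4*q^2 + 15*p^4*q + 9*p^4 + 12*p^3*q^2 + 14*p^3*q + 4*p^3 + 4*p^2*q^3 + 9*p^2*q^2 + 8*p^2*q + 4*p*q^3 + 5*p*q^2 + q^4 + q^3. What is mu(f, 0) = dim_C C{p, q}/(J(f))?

5

The Hessian of f at 0 has rank 0. Corank 2; j^3 = (p + q)*(2*p + q)^2 has shape L^2 M (L != M), so D-series; mu = 5 gives D_5.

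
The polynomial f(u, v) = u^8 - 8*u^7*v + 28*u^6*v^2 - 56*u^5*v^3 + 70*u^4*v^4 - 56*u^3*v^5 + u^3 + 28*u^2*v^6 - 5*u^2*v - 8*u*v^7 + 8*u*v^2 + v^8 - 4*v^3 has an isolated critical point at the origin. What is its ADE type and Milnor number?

Type D_{9}, Milnor number mu = 9.

The Hessian of f at 0 has rank 0. Corank 2; j^3 = (u - 2*v)^2*(u - v) has shape L^2 M (L != M), so D-series; mu = 9 gives D_9.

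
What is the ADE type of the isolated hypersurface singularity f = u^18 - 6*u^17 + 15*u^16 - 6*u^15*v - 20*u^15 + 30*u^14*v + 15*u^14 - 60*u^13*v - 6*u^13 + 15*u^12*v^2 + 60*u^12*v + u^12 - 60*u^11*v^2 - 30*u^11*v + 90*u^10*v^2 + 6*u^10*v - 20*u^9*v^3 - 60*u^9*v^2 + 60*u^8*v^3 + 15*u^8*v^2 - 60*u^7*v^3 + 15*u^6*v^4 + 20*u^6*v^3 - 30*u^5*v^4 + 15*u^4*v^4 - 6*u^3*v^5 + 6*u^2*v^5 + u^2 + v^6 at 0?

The Hessian of f at 0 has rank 1. Corank 1: A-series; mu = 5 gives A_5.

A_{5}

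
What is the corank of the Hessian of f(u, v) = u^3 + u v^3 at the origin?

2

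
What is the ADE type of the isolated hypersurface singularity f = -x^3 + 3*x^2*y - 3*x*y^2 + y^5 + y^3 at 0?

E8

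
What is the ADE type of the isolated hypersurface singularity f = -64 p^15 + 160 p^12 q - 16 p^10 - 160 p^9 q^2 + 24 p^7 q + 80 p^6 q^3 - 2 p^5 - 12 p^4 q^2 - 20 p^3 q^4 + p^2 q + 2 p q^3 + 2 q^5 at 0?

The Hessian of f at 0 has rank 0. Corank 2; j^3 = p^2*q has shape L^2 M (L != M), so D-series; mu = 6 gives D_6.

D_{6}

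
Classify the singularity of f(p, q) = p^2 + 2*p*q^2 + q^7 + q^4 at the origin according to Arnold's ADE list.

A_6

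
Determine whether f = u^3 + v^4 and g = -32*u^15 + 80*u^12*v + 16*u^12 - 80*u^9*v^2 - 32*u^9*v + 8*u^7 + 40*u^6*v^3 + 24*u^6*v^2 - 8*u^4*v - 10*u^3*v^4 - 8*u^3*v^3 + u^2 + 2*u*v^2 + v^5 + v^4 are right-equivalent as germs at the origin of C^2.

No.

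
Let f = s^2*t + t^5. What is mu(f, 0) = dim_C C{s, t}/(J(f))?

6

The Hessian of f at 0 is [[0, 0], [0, 0]] with rank 0, so corank 2. A Groebner basis of the Jacobian ideal J(f) in C{s,t} is {s^2/5 + t^4, s^3, s*t}; counting standard monomials gives mu = 6. Corank 2; j^3 = s^2*t has shape L^2 M (L != M), so D-series; mu = 6 gives D_6.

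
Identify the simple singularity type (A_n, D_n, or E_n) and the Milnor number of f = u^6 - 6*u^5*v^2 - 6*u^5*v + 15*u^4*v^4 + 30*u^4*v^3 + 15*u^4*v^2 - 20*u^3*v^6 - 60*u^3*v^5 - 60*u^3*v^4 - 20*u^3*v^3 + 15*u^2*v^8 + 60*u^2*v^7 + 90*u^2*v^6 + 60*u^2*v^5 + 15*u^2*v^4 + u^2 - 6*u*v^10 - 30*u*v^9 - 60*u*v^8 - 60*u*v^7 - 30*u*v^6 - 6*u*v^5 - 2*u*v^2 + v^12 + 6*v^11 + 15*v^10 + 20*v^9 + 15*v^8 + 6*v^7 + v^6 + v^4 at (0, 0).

Type A_5, Milnor number mu = 5.

The Hessian of f at 0 is [[2, 0], [0, 0]] with rank 1, so corank 1. A Groebner basis of the Jacobian ideal J(f) in C{u,v} is {u^3, u^2*v, -u + v^2}; counting standard monomials gives mu = 5. Corank 1: A-series; mu = 5 gives A_5.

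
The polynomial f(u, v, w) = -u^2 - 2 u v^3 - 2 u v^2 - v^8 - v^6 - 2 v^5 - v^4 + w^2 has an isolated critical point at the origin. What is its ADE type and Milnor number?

The Hessian of f at 0 is [[-2, 0, 0], [0, 0, 0], [0, 0, 2]] with rank 2, so corank 1. A Groebner basis of the Jacobian ideal J(f) in C{u,v,w} is {u^3 + u^2 + 2*u*v^2 - u*v + u + v^2, u^2*v - 2*u^2 - 3*u*v^2 + u*v - u - v^2, u + v^3 + v^2, w}; counting standard monomials gives mu = 7. Corank 1: A-series; mu = 7 gives A_7.

Type A_{7}, Milnor number mu = 7.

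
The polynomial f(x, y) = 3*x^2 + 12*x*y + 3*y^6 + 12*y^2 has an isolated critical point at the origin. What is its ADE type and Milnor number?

The Hessian of f at 0 is [[6, 12], [12, 24]] with rank 1, so corank 1. A Groebner basis of the Jacobian ideal J(f) in C{x,y} is {y^5, x + 2*y}; counting standard monomials gives mu = 5. Corank 1: A-series; mu = 5 gives A_5.

Type A_{5}, Milnor number mu = 5.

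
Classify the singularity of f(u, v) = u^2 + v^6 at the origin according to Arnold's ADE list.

A_5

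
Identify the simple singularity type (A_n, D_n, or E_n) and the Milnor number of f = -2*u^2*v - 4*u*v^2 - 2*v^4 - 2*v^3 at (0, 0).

Type D_{5}, Milnor number mu = 5.

The Hessian of f at 0 has rank 0. Corank 2; j^3 = -2*v*(u + v)^2 has shape L^2 M (L != M), so D-series; mu = 5 gives D_5.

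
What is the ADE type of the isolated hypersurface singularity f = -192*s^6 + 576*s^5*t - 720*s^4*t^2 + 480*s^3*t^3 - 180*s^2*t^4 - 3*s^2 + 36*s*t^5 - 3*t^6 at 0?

The Hessian of f at 0 has rank 1. Corank 1: A-series; mu = 5 gives A_5.

A5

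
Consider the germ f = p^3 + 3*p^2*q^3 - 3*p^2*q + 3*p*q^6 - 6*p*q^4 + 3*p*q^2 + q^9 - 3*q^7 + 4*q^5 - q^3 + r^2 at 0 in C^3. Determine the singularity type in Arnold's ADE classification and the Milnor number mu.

Type E_8, Milnor number mu = 8.

The Hessian of f at 0 is [[0, 0, 0], [0, 0, 0], [0, 0, 2]] with rank 1, so corank 2. A Groebner basis of the Jacobian ideal J(f) in C{p,q,r} is {p^2/2 + p*q^3 - p*q + q^2/2, q^4, p^3 - 3*p*q^2 + 2*q^3, p^2*q - 2*p*q^2 + q^3, r}; counting standard monomials gives mu = 8. Corank 2; j^3 = (p - q)^3 is a perfect cube, so E-series; the 5-jet and mu = 8 give E_8.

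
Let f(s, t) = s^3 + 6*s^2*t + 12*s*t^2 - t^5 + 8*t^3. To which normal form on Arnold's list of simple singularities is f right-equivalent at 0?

The Hessian of f at 0 is [[0, 0], [0, 0]] with rank 0, so corank 2. A Groebner basis of the Jacobian ideal J(f) in C{s,t} is {t^4, s^2 + 4*s*t + 4*t^2}; counting standard monomials gives mu = 8. Corank 2; j^3 = (s + 2*t)^3 is a perfect cube, so E-series; the 5-jet and mu = 8 give E_8.

E_8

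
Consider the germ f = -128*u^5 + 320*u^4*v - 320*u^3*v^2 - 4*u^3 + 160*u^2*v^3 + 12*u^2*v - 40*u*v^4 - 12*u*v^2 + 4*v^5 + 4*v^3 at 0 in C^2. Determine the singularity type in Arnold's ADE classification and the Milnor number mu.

Type E_8, Milnor number mu = 8.

The Hessian of f at 0 has rank 0. Corank 2; j^3 = -4*(u - v)^3 is a perfect cube, so E-series; the 5-jet and mu = 8 give E_8.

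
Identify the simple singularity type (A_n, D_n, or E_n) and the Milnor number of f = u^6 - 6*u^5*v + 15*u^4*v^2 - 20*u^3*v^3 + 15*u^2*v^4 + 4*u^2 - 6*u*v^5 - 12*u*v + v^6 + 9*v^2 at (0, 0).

Type A5, Milnor number mu = 5.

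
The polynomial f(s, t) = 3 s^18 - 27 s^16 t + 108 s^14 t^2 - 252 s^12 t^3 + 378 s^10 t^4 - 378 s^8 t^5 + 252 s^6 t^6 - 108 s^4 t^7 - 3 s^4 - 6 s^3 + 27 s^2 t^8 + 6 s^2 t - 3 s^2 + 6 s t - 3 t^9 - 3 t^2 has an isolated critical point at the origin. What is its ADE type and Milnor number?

The Hessian of f at 0 has rank 1. Corank 1: A-series; mu = 8 gives A_8.

Type A_{8}, Milnor number mu = 8.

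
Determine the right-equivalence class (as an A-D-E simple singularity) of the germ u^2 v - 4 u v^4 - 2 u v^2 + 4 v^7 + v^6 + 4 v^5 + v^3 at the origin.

D7

The Hessian of f at 0 has rank 0. Corank 2; j^3 = v*(u - v)^2 has shape L^2 M (L != M), so D-series; mu = 7 gives D_7.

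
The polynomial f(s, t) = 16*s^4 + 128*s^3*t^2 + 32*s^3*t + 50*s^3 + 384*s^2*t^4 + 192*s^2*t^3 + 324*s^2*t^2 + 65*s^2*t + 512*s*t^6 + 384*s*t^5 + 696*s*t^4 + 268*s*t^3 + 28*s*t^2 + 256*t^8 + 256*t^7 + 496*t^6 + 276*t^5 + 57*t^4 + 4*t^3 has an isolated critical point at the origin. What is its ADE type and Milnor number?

The Hessian of f at 0 has rank 0. Corank 2; j^3 = (2*s + t)*(5*s + 2*t)^2 has shape L^2 M (L != M), so D-series; mu = 5 gives D_5.

Type D_5, Milnor number mu = 5.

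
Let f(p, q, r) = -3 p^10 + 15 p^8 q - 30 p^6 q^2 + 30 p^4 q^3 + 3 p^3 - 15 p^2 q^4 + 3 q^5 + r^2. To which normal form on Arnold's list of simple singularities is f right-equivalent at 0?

E_{8}

The Hessian of f at 0 is [[0, 0, 0], [0, 0, 0], [0, 0, 2]] with rank 1, so corank 2. A Groebner basis of the Jacobian ideal J(f) in C{p,q,r} is {q^4, p^2, r}; counting standard monomials gives mu = 8. Corank 2; j^3 = 3*p^3 is a perfect cube, so E-series; the 5-jet and mu = 8 give E_8.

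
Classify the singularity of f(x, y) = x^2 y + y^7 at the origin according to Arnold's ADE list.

D8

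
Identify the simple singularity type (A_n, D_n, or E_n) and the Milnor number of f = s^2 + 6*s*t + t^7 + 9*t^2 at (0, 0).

Type A_{6}, Milnor number mu = 6.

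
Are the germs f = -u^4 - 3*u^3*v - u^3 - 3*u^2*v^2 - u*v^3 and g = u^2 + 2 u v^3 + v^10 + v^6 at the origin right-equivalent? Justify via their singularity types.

No.

The Hessian of f at 0 has rank 0. Corank 2; j^3 = -u^3 is a perfect cube, so E-series; the 4-jet and mu = 7 give E_7. The Hessian of g at 0 has rank 1. Corank 1: A-series; mu = 9 gives A_9. f is E_7 but g is A_9, hence not right-equivalent.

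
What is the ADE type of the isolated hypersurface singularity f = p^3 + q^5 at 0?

E_{8}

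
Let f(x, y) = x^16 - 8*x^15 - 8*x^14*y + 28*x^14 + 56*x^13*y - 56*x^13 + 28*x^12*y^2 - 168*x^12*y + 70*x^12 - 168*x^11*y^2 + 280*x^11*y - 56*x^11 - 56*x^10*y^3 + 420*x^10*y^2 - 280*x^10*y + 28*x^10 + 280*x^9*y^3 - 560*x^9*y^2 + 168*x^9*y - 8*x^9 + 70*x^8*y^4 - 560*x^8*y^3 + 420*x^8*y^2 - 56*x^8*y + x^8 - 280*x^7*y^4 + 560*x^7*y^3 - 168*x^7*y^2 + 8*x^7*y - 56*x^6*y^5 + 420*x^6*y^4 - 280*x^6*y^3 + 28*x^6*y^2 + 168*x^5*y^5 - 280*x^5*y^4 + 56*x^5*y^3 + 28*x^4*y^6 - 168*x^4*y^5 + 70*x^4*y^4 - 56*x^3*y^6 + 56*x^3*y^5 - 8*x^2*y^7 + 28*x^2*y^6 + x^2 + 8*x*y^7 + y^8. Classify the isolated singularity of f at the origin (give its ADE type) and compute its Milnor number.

Type A_{7}, Milnor number mu = 7.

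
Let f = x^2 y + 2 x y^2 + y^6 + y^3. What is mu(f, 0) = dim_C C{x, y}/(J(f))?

The Hessian of f at 0 is [[0, 0], [0, 0]] with rank 0, so corank 2. A Groebner basis of the Jacobian ideal J(f) in C{x,y} is {x^2/6 + y^5 - y^2/6, x^3 + y^3, x*y + y^2}; counting standard monomials gives mu = 7. Corank 2; j^3 = y*(x + y)^2 has shape L^2 M (L != M), so D-series; mu = 7 gives D_7.

7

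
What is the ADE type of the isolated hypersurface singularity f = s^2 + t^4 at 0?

A_3

The Hessian of f at 0 has rank 1. Corank 1: A-series; mu = 3 gives A_3.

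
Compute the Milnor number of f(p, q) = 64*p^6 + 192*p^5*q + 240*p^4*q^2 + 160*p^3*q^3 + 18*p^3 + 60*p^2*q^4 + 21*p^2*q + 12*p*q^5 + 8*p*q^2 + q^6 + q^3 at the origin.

7

The Hessian of f at 0 is [[0, 0], [0, 0]] with rank 0, so corank 2. A Groebner basis of the Jacobian ideal J(f) in C{p,q} is {-243*p*q/4 + q^5 - 81*q^2/4, p*q^2 + q^3/3, p^2 + 5*p*q/6 + q^2/6}; counting standard monomials gives mu = 7. Corank 2; j^3 = (2*p + q)*(3*p + q)^2 has shape L^2 M (L != M), so D-series; mu = 7 gives D_7.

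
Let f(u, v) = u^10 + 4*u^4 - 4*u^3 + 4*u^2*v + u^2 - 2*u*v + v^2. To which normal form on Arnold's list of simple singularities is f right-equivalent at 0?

The Hessian of f at 0 has rank 1. Corank 1: A-series; mu = 9 gives A_9.

A_{9}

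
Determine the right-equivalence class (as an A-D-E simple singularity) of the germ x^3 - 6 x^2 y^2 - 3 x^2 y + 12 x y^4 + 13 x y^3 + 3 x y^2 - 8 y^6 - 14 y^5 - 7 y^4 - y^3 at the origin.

E7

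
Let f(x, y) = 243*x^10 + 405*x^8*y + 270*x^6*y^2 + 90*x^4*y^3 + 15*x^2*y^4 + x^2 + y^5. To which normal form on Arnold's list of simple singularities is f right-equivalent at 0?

The Hessian of f at 0 has rank 1. Corank 1: A-series; mu = 4 gives A_4.

A_4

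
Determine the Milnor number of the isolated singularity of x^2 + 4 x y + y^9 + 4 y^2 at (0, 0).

8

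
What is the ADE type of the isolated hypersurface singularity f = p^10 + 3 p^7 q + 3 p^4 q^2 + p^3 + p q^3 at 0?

The Hessian of f at 0 is [[0, 0], [0, 0]] with rank 0, so corank 2. A Groebner basis of the Jacobian ideal J(f) in C{p,q} is {p^3, p*q^2, 3*p^2 + q^3}; counting standard monomials gives mu = 7. Corank 2; j^3 = p^3 is a perfect cube, so E-series; the 4-jet and mu = 7 give E_7.

E_{7}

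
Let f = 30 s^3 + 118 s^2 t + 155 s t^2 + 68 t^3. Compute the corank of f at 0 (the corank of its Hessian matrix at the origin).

2

The Hessian at 0 is [[0, 0], [0, 0]] of rank 0; hence corank 2.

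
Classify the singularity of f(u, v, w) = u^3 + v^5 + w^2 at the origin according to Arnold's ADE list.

E8

The Hessian of f at 0 has rank 1. Corank 2; j^3 = u^3 is a perfect cube, so E-series; the 5-jet and mu = 8 give E_8.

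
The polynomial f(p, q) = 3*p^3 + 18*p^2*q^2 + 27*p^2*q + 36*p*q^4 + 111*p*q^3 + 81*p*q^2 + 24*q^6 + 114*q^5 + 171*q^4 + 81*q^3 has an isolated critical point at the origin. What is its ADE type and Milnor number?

The Hessian of f at 0 is [[0, 0], [0, 0]] with rank 0, so corank 2. A Groebner basis of the Jacobian ideal J(f) in C{p,q} is {-p^2/4 - 3*p*q/2 + q^4 - q^3/12 - 9*q^2/4, p^3 + 51*p^2/4 + 153*p*q/2 + 125*q^3/4 + 459*q^2/4, p^2*q - 35*p^2/12 - 35*p*q/2 - 359*q^3/36 - 105*q^2/4, p^2/2 + p*q^2 + 3*p*q + 19*q^3/6 + 9*q^2/2}; counting standard monomials gives mu = 7. Corank 2; j^3 = 3*(p + 3*q)^3 is a perfect cube, so E-series; the 4-jet and mu = 7 give E_7.

Type E7, Milnor number mu = 7.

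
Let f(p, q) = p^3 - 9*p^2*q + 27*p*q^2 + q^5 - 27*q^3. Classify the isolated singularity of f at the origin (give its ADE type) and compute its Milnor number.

The Hessian of f at 0 has rank 0. Corank 2; j^3 = (p - 3*q)^3 is a perfect cube, so E-series; the 5-jet and mu = 8 give E_8.

Type E_{8}, Milnor number mu = 8.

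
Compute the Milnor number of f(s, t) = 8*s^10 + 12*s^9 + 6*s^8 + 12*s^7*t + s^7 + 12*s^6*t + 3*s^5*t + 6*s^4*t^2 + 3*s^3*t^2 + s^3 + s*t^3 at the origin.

7

The Hessian of f at 0 is [[0, 0], [0, 0]] with rank 0, so corank 2. A Groebner basis of the Jacobian ideal J(f) in C{s,t} is {s^3, s*t^2, 3*s^2 + t^3}; counting standard monomials gives mu = 7. Corank 2; j^3 = s^3 is a perfect cube, so E-series; the 4-jet and mu = 7 give E_7.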